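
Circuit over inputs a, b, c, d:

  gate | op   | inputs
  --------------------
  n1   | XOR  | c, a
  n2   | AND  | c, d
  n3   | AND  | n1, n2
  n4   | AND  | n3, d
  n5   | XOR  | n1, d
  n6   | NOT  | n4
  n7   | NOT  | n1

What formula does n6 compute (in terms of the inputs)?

n1 = c XOR a
n2 = c AND d
n3 = n1 AND n2 = (c XOR a) AND (c AND d)
n4 = n3 AND d = ((c XOR a) AND (c AND d)) AND d
n6 = NOT n4 = NOT (((c XOR a) AND (c AND d)) AND d)

NOT (((c XOR a) AND (c AND d)) AND d)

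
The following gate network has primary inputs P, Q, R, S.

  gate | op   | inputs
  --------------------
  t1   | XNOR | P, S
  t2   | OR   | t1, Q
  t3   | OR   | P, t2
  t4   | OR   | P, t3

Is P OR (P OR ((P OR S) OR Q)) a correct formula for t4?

No

t1 = P XNOR S
t2 = t1 OR Q = (P XNOR S) OR Q
t3 = P OR t2 = P OR ((P XNOR S) OR Q)
t4 = P OR t3 = P OR (P OR ((P XNOR S) OR Q))
At P=0, Q=0, R=0, S=0: circuit gives 1, formula gives 0.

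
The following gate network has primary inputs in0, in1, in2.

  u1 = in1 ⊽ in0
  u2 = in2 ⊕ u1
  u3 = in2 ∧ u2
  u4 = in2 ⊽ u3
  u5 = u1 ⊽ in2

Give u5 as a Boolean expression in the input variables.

u1 = in1 ⊽ in0
u5 = u1 ⊽ in2 = (in1 ⊽ in0) ⊽ in2

(in1 ⊽ in0) ⊽ in2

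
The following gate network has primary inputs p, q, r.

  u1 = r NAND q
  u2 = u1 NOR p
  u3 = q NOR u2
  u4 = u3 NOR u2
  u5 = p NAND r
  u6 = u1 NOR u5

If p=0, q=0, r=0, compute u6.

u1 = 0 NAND 0 = 1
u5 = 0 NAND 0 = 1
u6 = 1 NOR 1 = 0

0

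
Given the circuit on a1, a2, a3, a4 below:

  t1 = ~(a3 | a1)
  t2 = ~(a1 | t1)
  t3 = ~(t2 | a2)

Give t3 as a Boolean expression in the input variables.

~((~(a1 | (~(a3 | a1)))) | a2)

t1 = ~(a3 | a1)
t2 = ~(a1 | t1) = ~(a1 | (~(a3 | a1)))
t3 = ~(t2 | a2) = ~((~(a1 | (~(a3 | a1)))) | a2)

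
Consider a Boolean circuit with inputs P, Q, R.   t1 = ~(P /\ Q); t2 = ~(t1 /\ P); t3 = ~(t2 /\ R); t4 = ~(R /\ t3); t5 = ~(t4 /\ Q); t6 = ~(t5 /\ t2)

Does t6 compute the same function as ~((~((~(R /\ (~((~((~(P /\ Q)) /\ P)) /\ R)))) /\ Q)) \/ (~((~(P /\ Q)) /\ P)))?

t1 = ~(P /\ Q)
t2 = ~(t1 /\ P) = ~((~(P /\ Q)) /\ P)
t3 = ~(t2 /\ R) = ~((~((~(P /\ Q)) /\ P)) /\ R)
t4 = ~(R /\ t3) = ~(R /\ (~((~((~(P /\ Q)) /\ P)) /\ R)))
t5 = ~(t4 /\ Q) = ~((~(R /\ (~((~((~(P /\ Q)) /\ P)) /\ R)))) /\ Q)
t6 = ~(t5 /\ t2) = ~((~((~(R /\ (~((~((~(P /\ Q)) /\ P)) /\ R)))) /\ Q)) /\ (~((~(P /\ Q)) /\ P)))
At P=0, Q=1, R=0: circuit gives 1, formula gives 0.

No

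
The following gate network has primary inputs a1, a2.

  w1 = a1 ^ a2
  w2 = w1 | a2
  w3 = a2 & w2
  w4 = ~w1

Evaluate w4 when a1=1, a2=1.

w1 = 1 ^ 1 = 0
w4 = ~0 = 1

1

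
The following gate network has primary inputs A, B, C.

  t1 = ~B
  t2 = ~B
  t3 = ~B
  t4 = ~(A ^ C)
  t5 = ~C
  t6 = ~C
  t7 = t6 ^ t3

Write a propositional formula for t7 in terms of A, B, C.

t3 = ~B
t6 = ~C
t7 = t6 ^ t3 = ~C ^ ~B

~C ^ ~B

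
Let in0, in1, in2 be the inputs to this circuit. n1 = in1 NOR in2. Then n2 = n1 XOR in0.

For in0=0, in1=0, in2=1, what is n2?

0

n1 = 0 NOR 1 = 0
n2 = 0 XOR 0 = 0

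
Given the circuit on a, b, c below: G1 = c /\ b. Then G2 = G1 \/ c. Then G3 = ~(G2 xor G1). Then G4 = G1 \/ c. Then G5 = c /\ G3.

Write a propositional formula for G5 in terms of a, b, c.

c /\ (~(((c /\ b) \/ c) xor (c /\ b)))

G1 = c /\ b
G2 = G1 \/ c = (c /\ b) \/ c
G3 = ~(G2 xor G1) = ~(((c /\ b) \/ c) xor (c /\ b))
G5 = c /\ G3 = c /\ (~(((c /\ b) \/ c) xor (c /\ b)))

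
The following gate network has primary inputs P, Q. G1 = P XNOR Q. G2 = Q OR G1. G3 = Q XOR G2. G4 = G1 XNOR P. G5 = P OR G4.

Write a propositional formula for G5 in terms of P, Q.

G1 = P XNOR Q
G4 = G1 XNOR P = (P XNOR Q) XNOR P
G5 = P OR G4 = P OR ((P XNOR Q) XNOR P)

P OR ((P XNOR Q) XNOR P)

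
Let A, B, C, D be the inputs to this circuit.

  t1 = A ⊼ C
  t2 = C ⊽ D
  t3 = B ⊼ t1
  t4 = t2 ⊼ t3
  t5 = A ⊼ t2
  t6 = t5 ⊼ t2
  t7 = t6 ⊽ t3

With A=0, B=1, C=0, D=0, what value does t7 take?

t1 = 0 ⊼ 0 = 1
t2 = 0 ⊽ 0 = 1
t3 = 1 ⊼ 1 = 0
t5 = 0 ⊼ 1 = 1
t6 = 1 ⊼ 1 = 0
t7 = 0 ⊽ 0 = 1

1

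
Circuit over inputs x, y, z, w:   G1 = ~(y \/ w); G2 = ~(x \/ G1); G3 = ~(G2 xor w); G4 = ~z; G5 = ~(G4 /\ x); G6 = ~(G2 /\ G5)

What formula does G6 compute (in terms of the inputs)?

G1 = ~(y \/ w)
G2 = ~(x \/ G1) = ~(x \/ (~(y \/ w)))
G4 = ~z
G5 = ~(G4 /\ x) = ~(~z /\ x)
G6 = ~(G2 /\ G5) = ~((~(x \/ (~(y \/ w)))) /\ (~(~z /\ x)))

~((~(x \/ (~(y \/ w)))) /\ (~(~z /\ x)))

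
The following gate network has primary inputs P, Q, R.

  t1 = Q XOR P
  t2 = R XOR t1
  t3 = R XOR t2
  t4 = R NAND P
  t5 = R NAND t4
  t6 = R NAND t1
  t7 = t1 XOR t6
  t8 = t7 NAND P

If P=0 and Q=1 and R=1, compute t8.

t1 = 1 XOR 0 = 1
t6 = 1 NAND 1 = 0
t7 = 1 XOR 0 = 1
t8 = 1 NAND 0 = 1

1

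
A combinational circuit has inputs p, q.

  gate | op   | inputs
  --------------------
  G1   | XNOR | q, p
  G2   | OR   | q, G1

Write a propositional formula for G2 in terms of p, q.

q OR (q XNOR p)

G1 = q XNOR p
G2 = q OR G1 = q OR (q XNOR p)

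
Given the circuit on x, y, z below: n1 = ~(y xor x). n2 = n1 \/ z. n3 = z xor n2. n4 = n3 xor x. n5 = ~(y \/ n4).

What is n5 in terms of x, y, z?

~(y \/ ((z xor ((~(y xor x)) \/ z)) xor x))

n1 = ~(y xor x)
n2 = n1 \/ z = (~(y xor x)) \/ z
n3 = z xor n2 = z xor ((~(y xor x)) \/ z)
n4 = n3 xor x = (z xor ((~(y xor x)) \/ z)) xor x
n5 = ~(y \/ n4) = ~(y \/ ((z xor ((~(y xor x)) \/ z)) xor x))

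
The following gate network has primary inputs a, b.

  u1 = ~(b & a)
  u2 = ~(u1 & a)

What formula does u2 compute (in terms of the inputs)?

~((~(b & a)) & a)

u1 = ~(b & a)
u2 = ~(u1 & a) = ~((~(b & a)) & a)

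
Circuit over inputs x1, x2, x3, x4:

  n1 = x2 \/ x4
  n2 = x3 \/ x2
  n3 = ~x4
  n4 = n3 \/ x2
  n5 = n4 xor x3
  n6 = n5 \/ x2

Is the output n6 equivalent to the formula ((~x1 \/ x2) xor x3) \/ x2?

n3 = ~x4
n4 = n3 \/ x2 = ~x4 \/ x2
n5 = n4 xor x3 = (~x4 \/ x2) xor x3
n6 = n5 \/ x2 = ((~x4 \/ x2) xor x3) \/ x2
At x1=0, x2=0, x3=0, x4=1: circuit gives 0, formula gives 1.

No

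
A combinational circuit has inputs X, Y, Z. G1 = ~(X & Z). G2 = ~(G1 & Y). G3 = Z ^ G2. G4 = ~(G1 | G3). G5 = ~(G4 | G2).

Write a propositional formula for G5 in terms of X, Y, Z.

G1 = ~(X & Z)
G2 = ~(G1 & Y) = ~((~(X & Z)) & Y)
G3 = Z ^ G2 = Z ^ (~((~(X & Z)) & Y))
G4 = ~(G1 | G3) = ~((~(X & Z)) | (Z ^ (~((~(X & Z)) & Y))))
G5 = ~(G4 | G2) = ~((~((~(X & Z)) | (Z ^ (~((~(X & Z)) & Y))))) | (~((~(X & Z)) & Y)))

~((~((~(X & Z)) | (Z ^ (~((~(X & Z)) & Y))))) | (~((~(X & Z)) & Y)))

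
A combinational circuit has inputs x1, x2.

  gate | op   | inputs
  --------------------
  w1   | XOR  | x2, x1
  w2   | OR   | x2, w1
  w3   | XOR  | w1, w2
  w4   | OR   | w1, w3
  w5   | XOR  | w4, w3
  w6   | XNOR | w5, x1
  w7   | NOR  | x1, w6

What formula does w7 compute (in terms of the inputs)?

w1 = x2 XOR x1
w2 = x2 OR w1 = x2 OR (x2 XOR x1)
w3 = w1 XOR w2 = (x2 XOR x1) XOR (x2 OR (x2 XOR x1))
w4 = w1 OR w3 = (x2 XOR x1) OR ((x2 XOR x1) XOR (x2 OR (x2 XOR x1)))
w5 = w4 XOR w3 = ((x2 XOR x1) OR ((x2 XOR x1) XOR (x2 OR (x2 XOR x1)))) XOR ((x2 XOR x1) XOR (x2 OR (x2 XOR x1)))
w6 = w5 XNOR x1 = (((x2 XOR x1) OR ((x2 XOR x1) XOR (x2 OR (x2 XOR x1)))) XOR ((x2 XOR x1) XOR (x2 OR (x2 XOR x1)))) XNOR x1
w7 = x1 NOR w6 = x1 NOR ((((x2 XOR x1) OR ((x2 XOR x1) XOR (x2 OR (x2 XOR x1)))) XOR ((x2 XOR x1) XOR (x2 OR (x2 XOR x1)))) XNOR x1)

x1 NOR ((((x2 XOR x1) OR ((x2 XOR x1) XOR (x2 OR (x2 XOR x1)))) XOR ((x2 XOR x1) XOR (x2 OR (x2 XOR x1)))) XNOR x1)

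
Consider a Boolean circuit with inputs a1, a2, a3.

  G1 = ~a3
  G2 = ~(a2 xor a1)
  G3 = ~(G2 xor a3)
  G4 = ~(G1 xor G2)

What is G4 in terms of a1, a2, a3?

G1 = ~a3
G2 = ~(a2 xor a1)
G4 = ~(G1 xor G2) = ~(~a3 xor (~(a2 xor a1)))

~(~a3 xor (~(a2 xor a1)))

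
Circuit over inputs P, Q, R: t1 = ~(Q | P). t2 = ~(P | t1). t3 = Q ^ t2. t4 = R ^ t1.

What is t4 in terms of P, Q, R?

t1 = ~(Q | P)
t4 = R ^ t1 = R ^ (~(Q | P))

R ^ (~(Q | P))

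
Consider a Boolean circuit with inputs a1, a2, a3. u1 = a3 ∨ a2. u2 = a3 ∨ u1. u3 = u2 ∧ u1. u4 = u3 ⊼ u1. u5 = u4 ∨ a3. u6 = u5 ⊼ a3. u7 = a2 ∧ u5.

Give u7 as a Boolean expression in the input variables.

a2 ∧ ((((a3 ∨ (a3 ∨ a2)) ∧ (a3 ∨ a2)) ⊼ (a3 ∨ a2)) ∨ a3)

u1 = a3 ∨ a2
u2 = a3 ∨ u1 = a3 ∨ (a3 ∨ a2)
u3 = u2 ∧ u1 = (a3 ∨ (a3 ∨ a2)) ∧ (a3 ∨ a2)
u4 = u3 ⊼ u1 = ((a3 ∨ (a3 ∨ a2)) ∧ (a3 ∨ a2)) ⊼ (a3 ∨ a2)
u5 = u4 ∨ a3 = (((a3 ∨ (a3 ∨ a2)) ∧ (a3 ∨ a2)) ⊼ (a3 ∨ a2)) ∨ a3
u7 = a2 ∧ u5 = a2 ∧ ((((a3 ∨ (a3 ∨ a2)) ∧ (a3 ∨ a2)) ⊼ (a3 ∨ a2)) ∨ a3)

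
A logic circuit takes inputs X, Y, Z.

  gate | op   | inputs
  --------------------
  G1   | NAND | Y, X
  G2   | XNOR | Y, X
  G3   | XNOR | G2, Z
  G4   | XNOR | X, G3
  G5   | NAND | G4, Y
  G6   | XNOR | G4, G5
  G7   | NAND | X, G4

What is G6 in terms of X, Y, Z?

G2 = Y XNOR X
G3 = G2 XNOR Z = (Y XNOR X) XNOR Z
G4 = X XNOR G3 = X XNOR ((Y XNOR X) XNOR Z)
G5 = G4 NAND Y = (X XNOR ((Y XNOR X) XNOR Z)) NAND Y
G6 = G4 XNOR G5 = (X XNOR ((Y XNOR X) XNOR Z)) XNOR ((X XNOR ((Y XNOR X) XNOR Z)) NAND Y)

(X XNOR ((Y XNOR X) XNOR Z)) XNOR ((X XNOR ((Y XNOR X) XNOR Z)) NAND Y)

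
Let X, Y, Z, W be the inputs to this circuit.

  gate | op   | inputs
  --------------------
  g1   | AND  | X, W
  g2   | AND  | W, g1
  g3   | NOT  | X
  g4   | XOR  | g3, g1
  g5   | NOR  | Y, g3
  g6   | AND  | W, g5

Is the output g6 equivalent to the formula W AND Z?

No

g3 = NOT X
g5 = Y NOR g3 = Y NOR NOT X
g6 = W AND g5 = W AND (Y NOR NOT X)
At X=0, Y=0, Z=1, W=1: circuit gives 0, formula gives 1.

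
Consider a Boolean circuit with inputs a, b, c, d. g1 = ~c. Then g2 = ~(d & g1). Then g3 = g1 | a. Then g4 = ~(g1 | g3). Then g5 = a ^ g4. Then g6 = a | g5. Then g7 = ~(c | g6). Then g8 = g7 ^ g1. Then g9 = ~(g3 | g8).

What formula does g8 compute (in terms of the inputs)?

g1 = ~c
g3 = g1 | a = ~c | a
g4 = ~(g1 | g3) = ~(~c | (~c | a))
g5 = a ^ g4 = a ^ (~(~c | (~c | a)))
g6 = a | g5 = a | (a ^ (~(~c | (~c | a))))
g7 = ~(c | g6) = ~(c | (a | (a ^ (~(~c | (~c | a))))))
g8 = g7 ^ g1 = (~(c | (a | (a ^ (~(~c | (~c | a))))))) ^ ~c

(~(c | (a | (a ^ (~(~c | (~c | a))))))) ^ ~c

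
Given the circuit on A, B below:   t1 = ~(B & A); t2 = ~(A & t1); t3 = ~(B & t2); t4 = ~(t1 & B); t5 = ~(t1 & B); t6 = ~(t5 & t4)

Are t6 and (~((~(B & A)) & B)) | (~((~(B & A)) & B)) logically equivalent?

No

t1 = ~(B & A)
t4 = ~(t1 & B) = ~((~(B & A)) & B)
t5 = ~(t1 & B) = ~((~(B & A)) & B)
t6 = ~(t5 & t4) = ~((~((~(B & A)) & B)) & (~((~(B & A)) & B)))
At A=0, B=0: circuit gives 0, formula gives 1.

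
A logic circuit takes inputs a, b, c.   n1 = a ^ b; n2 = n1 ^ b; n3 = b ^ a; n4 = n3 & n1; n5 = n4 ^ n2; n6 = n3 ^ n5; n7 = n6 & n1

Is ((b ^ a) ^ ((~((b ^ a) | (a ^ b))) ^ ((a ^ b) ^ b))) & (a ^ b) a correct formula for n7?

No

n1 = a ^ b
n2 = n1 ^ b = (a ^ b) ^ b
n3 = b ^ a
n4 = n3 & n1 = (b ^ a) & (a ^ b)
n5 = n4 ^ n2 = ((b ^ a) & (a ^ b)) ^ ((a ^ b) ^ b)
n6 = n3 ^ n5 = (b ^ a) ^ (((b ^ a) & (a ^ b)) ^ ((a ^ b) ^ b))
n7 = n6 & n1 = ((b ^ a) ^ (((b ^ a) & (a ^ b)) ^ ((a ^ b) ^ b))) & (a ^ b)
At a=0, b=1, c=0: circuit gives 0, formula gives 1.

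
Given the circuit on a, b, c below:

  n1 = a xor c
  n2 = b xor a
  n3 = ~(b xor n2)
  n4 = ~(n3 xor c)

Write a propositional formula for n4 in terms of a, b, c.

~((~(b xor (b xor a))) xor c)

n2 = b xor a
n3 = ~(b xor n2) = ~(b xor (b xor a))
n4 = ~(n3 xor c) = ~((~(b xor (b xor a))) xor c)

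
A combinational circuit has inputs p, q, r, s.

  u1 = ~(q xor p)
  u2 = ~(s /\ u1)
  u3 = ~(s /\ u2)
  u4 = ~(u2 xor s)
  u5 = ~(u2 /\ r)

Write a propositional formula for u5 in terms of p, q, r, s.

~((~(s /\ (~(q xor p)))) /\ r)

u1 = ~(q xor p)
u2 = ~(s /\ u1) = ~(s /\ (~(q xor p)))
u5 = ~(u2 /\ r) = ~((~(s /\ (~(q xor p)))) /\ r)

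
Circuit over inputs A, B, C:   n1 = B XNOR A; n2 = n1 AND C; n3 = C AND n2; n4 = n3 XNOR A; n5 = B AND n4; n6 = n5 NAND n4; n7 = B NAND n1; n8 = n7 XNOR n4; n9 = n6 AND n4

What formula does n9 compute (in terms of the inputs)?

((B AND ((C AND ((B XNOR A) AND C)) XNOR A)) NAND ((C AND ((B XNOR A) AND C)) XNOR A)) AND ((C AND ((B XNOR A) AND C)) XNOR A)

n1 = B XNOR A
n2 = n1 AND C = (B XNOR A) AND C
n3 = C AND n2 = C AND ((B XNOR A) AND C)
n4 = n3 XNOR A = (C AND ((B XNOR A) AND C)) XNOR A
n5 = B AND n4 = B AND ((C AND ((B XNOR A) AND C)) XNOR A)
n6 = n5 NAND n4 = (B AND ((C AND ((B XNOR A) AND C)) XNOR A)) NAND ((C AND ((B XNOR A) AND C)) XNOR A)
n9 = n6 AND n4 = ((B AND ((C AND ((B XNOR A) AND C)) XNOR A)) NAND ((C AND ((B XNOR A) AND C)) XNOR A)) AND ((C AND ((B XNOR A) AND C)) XNOR A)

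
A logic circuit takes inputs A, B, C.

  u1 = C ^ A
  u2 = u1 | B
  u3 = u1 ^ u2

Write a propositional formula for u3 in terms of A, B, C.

u1 = C ^ A
u2 = u1 | B = (C ^ A) | B
u3 = u1 ^ u2 = (C ^ A) ^ ((C ^ A) | B)

(C ^ A) ^ ((C ^ A) | B)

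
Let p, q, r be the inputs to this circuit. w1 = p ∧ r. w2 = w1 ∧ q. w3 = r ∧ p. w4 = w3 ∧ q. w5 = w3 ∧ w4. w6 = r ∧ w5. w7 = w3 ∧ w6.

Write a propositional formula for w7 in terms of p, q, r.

(r ∧ p) ∧ (r ∧ ((r ∧ p) ∧ ((r ∧ p) ∧ q)))

w3 = r ∧ p
w4 = w3 ∧ q = (r ∧ p) ∧ q
w5 = w3 ∧ w4 = (r ∧ p) ∧ ((r ∧ p) ∧ q)
w6 = r ∧ w5 = r ∧ ((r ∧ p) ∧ ((r ∧ p) ∧ q))
w7 = w3 ∧ w6 = (r ∧ p) ∧ (r ∧ ((r ∧ p) ∧ ((r ∧ p) ∧ q)))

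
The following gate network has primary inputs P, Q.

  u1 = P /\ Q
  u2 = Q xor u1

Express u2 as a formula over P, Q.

Q xor (P /\ Q)

u1 = P /\ Q
u2 = Q xor u1 = Q xor (P /\ Q)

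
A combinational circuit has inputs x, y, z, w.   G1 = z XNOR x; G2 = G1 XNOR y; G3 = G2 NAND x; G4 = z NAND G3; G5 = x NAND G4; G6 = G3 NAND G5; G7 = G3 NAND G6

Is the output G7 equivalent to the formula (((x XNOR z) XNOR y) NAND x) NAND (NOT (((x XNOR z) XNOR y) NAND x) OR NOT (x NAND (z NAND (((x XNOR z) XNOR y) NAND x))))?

Yes

G1 = z XNOR x
G2 = G1 XNOR y = (z XNOR x) XNOR y
G3 = G2 NAND x = ((z XNOR x) XNOR y) NAND x
G4 = z NAND G3 = z NAND (((z XNOR x) XNOR y) NAND x)
G5 = x NAND G4 = x NAND (z NAND (((z XNOR x) XNOR y) NAND x))
G6 = G3 NAND G5 = (((z XNOR x) XNOR y) NAND x) NAND (x NAND (z NAND (((z XNOR x) XNOR y) NAND x)))
G7 = G3 NAND G6 = (((z XNOR x) XNOR y) NAND x) NAND ((((z XNOR x) XNOR y) NAND x) NAND (x NAND (z NAND (((z XNOR x) XNOR y) NAND x))))
At x=1, y=1, z=0, w=0: circuit gives 0, formula gives 0.
At x=0, y=0, z=0, w=0: circuit gives 1, formula gives 1.
Agrees on all 16 inputs.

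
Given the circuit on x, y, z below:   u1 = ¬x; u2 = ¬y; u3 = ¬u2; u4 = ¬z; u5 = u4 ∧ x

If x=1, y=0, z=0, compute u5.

u4 = ¬0 = 1
u5 = 1 ∧ 1 = 1

1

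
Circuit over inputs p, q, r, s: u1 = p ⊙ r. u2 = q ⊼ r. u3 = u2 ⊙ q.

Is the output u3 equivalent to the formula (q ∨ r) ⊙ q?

No

u2 = q ⊼ r
u3 = u2 ⊙ q = (q ⊼ r) ⊙ q
At p=0, q=0, r=0, s=0: circuit gives 0, formula gives 1.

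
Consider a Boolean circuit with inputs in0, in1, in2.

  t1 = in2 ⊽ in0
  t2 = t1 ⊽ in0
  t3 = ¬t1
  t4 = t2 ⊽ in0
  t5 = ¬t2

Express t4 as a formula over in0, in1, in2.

((in2 ⊽ in0) ⊽ in0) ⊽ in0

t1 = in2 ⊽ in0
t2 = t1 ⊽ in0 = (in2 ⊽ in0) ⊽ in0
t4 = t2 ⊽ in0 = ((in2 ⊽ in0) ⊽ in0) ⊽ in0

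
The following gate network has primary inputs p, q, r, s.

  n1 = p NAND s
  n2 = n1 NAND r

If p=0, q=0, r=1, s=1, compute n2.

0

n1 = 0 NAND 1 = 1
n2 = 1 NAND 1 = 0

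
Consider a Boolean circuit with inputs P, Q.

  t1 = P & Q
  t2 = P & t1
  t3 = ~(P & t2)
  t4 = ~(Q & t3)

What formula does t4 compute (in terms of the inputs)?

~(Q & (~(P & (P & (P & Q)))))

t1 = P & Q
t2 = P & t1 = P & (P & Q)
t3 = ~(P & t2) = ~(P & (P & (P & Q)))
t4 = ~(Q & t3) = ~(Q & (~(P & (P & (P & Q)))))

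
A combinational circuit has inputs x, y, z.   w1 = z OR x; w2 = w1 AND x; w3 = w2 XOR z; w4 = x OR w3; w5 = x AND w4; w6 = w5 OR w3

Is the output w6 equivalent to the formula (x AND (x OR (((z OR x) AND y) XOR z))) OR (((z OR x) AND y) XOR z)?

No

w1 = z OR x
w2 = w1 AND x = (z OR x) AND x
w3 = w2 XOR z = ((z OR x) AND x) XOR z
w4 = x OR w3 = x OR (((z OR x) AND x) XOR z)
w5 = x AND w4 = x AND (x OR (((z OR x) AND x) XOR z))
w6 = w5 OR w3 = (x AND (x OR (((z OR x) AND x) XOR z))) OR (((z OR x) AND x) XOR z)
At x=0, y=1, z=1: circuit gives 1, formula gives 0.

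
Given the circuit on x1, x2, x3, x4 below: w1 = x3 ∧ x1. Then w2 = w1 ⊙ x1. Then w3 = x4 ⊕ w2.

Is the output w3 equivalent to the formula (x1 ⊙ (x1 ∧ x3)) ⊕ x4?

Yes

w1 = x3 ∧ x1
w2 = w1 ⊙ x1 = (x3 ∧ x1) ⊙ x1
w3 = x4 ⊕ w2 = x4 ⊕ ((x3 ∧ x1) ⊙ x1)
At x1=0, x2=0, x3=0, x4=1: circuit gives 0, formula gives 0.
At x1=0, x2=0, x3=0, x4=0: circuit gives 1, formula gives 1.
Agrees on all 16 inputs.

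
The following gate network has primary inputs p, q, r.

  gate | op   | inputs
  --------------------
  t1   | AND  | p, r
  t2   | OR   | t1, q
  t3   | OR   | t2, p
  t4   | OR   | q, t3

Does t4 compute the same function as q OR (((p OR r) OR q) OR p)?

t1 = p AND r
t2 = t1 OR q = (p AND r) OR q
t3 = t2 OR p = ((p AND r) OR q) OR p
t4 = q OR t3 = q OR (((p AND r) OR q) OR p)
At p=0, q=0, r=1: circuit gives 0, formula gives 1.

No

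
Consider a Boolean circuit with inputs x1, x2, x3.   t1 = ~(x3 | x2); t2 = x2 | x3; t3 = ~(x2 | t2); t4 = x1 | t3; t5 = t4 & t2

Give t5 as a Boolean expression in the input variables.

(x1 | (~(x2 | (x2 | x3)))) & (x2 | x3)

t2 = x2 | x3
t3 = ~(x2 | t2) = ~(x2 | (x2 | x3))
t4 = x1 | t3 = x1 | (~(x2 | (x2 | x3)))
t5 = t4 & t2 = (x1 | (~(x2 | (x2 | x3)))) & (x2 | x3)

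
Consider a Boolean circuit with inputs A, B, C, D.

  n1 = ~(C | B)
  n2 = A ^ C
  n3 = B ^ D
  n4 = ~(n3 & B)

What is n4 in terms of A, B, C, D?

n3 = B ^ D
n4 = ~(n3 & B) = ~((B ^ D) & B)

~((B ^ D) & B)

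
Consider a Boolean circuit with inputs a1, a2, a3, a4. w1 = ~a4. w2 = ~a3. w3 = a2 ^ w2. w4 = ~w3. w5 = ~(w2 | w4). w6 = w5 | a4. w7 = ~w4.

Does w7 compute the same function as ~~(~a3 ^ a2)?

Yes

w2 = ~a3
w3 = a2 ^ w2 = a2 ^ ~a3
w4 = ~w3 = ~(a2 ^ ~a3)
w7 = ~w4 = ~~(a2 ^ ~a3)
At a1=0, a2=0, a3=1, a4=0: circuit gives 0, formula gives 0.
At a1=0, a2=0, a3=0, a4=0: circuit gives 1, formula gives 1.
Agrees on all 16 inputs.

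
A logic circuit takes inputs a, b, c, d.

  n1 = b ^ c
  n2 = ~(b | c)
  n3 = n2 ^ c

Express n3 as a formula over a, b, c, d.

n2 = ~(b | c)
n3 = n2 ^ c = (~(b | c)) ^ c

(~(b | c)) ^ c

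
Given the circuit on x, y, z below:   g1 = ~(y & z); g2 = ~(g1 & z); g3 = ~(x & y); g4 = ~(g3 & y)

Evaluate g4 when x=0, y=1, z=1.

g3 = ~(0 & 1) = 1
g4 = ~(1 & 1) = 0

0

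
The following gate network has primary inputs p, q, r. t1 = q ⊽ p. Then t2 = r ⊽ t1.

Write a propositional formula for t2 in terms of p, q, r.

r ⊽ (q ⊽ p)

t1 = q ⊽ p
t2 = r ⊽ t1 = r ⊽ (q ⊽ p)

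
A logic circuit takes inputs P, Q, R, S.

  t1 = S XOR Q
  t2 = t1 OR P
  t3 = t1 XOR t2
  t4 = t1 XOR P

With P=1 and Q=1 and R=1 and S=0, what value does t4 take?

0

t1 = 0 XOR 1 = 1
t4 = 1 XOR 1 = 0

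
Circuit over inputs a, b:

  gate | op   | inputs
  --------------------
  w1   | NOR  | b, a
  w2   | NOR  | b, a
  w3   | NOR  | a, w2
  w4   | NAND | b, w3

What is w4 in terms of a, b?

w2 = b NOR a
w3 = a NOR w2 = a NOR (b NOR a)
w4 = b NAND w3 = b NAND (a NOR (b NOR a))

b NAND (a NOR (b NOR a))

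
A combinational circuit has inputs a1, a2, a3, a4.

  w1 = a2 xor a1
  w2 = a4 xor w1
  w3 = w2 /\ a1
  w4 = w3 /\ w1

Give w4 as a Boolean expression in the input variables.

w1 = a2 xor a1
w2 = a4 xor w1 = a4 xor (a2 xor a1)
w3 = w2 /\ a1 = (a4 xor (a2 xor a1)) /\ a1
w4 = w3 /\ w1 = ((a4 xor (a2 xor a1)) /\ a1) /\ (a2 xor a1)

((a4 xor (a2 xor a1)) /\ a1) /\ (a2 xor a1)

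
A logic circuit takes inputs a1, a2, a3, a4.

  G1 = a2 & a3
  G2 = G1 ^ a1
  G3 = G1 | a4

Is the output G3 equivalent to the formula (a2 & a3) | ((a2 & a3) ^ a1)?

No

G1 = a2 & a3
G3 = G1 | a4 = (a2 & a3) | a4
At a1=0, a2=0, a3=0, a4=1: circuit gives 1, formula gives 0.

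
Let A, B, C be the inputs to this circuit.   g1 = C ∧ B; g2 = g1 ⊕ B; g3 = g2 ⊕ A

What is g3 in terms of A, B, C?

g1 = C ∧ B
g2 = g1 ⊕ B = (C ∧ B) ⊕ B
g3 = g2 ⊕ A = ((C ∧ B) ⊕ B) ⊕ A

((C ∧ B) ⊕ B) ⊕ A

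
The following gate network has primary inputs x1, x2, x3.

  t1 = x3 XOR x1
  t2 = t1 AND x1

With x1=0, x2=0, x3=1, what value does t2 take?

t1 = 1 XOR 0 = 1
t2 = 1 AND 0 = 0

0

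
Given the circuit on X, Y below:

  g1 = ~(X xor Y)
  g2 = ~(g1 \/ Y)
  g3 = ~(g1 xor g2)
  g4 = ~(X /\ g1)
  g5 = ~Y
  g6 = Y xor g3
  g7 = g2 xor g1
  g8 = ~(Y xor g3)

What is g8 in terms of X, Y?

~(Y xor (~((~(X xor Y)) xor (~((~(X xor Y)) \/ Y)))))

g1 = ~(X xor Y)
g2 = ~(g1 \/ Y) = ~((~(X xor Y)) \/ Y)
g3 = ~(g1 xor g2) = ~((~(X xor Y)) xor (~((~(X xor Y)) \/ Y)))
g8 = ~(Y xor g3) = ~(Y xor (~((~(X xor Y)) xor (~((~(X xor Y)) \/ Y)))))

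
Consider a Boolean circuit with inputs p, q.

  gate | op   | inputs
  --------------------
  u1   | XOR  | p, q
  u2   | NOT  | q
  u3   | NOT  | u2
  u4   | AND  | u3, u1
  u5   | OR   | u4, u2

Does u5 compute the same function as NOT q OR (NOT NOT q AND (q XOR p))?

Yes

u1 = p XOR q
u2 = NOT q
u3 = NOT u2 = NOT NOT q
u4 = u3 AND u1 = NOT NOT q AND (p XOR q)
u5 = u4 OR u2 = (NOT NOT q AND (p XOR q)) OR NOT q
At p=1, q=1: circuit gives 0, formula gives 0.
At p=0, q=0: circuit gives 1, formula gives 1.
Agrees on all 4 inputs.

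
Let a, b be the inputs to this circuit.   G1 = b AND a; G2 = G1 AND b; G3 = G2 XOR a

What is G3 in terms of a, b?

G1 = b AND a
G2 = G1 AND b = (b AND a) AND b
G3 = G2 XOR a = ((b AND a) AND b) XOR a

((b AND a) AND b) XOR a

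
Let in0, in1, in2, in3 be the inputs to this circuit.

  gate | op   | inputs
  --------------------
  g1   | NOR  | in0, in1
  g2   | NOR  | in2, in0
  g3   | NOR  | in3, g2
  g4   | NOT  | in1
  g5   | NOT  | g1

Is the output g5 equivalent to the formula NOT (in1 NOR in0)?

g1 = in0 NOR in1
g5 = NOT g1 = NOT (in0 NOR in1)
At in0=0, in1=0, in2=0, in3=0: circuit gives 0, formula gives 0.
At in0=0, in1=1, in2=0, in3=0: circuit gives 1, formula gives 1.
Agrees on all 16 inputs.

Yes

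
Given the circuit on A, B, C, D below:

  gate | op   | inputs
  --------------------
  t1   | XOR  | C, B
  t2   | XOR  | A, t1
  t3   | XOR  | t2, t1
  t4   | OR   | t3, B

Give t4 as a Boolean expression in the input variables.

t1 = C XOR B
t2 = A XOR t1 = A XOR (C XOR B)
t3 = t2 XOR t1 = (A XOR (C XOR B)) XOR (C XOR B)
t4 = t3 OR B = ((A XOR (C XOR B)) XOR (C XOR B)) OR B

((A XOR (C XOR B)) XOR (C XOR B)) OR B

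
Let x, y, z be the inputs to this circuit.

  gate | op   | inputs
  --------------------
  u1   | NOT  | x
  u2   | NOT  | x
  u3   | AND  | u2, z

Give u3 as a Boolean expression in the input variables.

NOT x AND z

u2 = NOT x
u3 = u2 AND z = NOT x AND z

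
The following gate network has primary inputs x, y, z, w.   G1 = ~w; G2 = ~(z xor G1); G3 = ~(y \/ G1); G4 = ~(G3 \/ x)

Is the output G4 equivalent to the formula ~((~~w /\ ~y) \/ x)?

G1 = ~w
G3 = ~(y \/ G1) = ~(y \/ ~w)
G4 = ~(G3 \/ x) = ~((~(y \/ ~w)) \/ x)
At x=0, y=0, z=0, w=1: circuit gives 0, formula gives 0.
At x=0, y=0, z=0, w=0: circuit gives 1, formula gives 1.
Agrees on all 16 inputs.

Yes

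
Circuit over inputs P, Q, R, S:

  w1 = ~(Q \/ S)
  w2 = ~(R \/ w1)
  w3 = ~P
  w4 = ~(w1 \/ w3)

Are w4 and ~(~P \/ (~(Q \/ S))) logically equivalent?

w1 = ~(Q \/ S)
w3 = ~P
w4 = ~(w1 \/ w3) = ~((~(Q \/ S)) \/ ~P)
At P=0, Q=0, R=0, S=0: circuit gives 0, formula gives 0.
At P=1, Q=0, R=0, S=1: circuit gives 1, formula gives 1.
Agrees on all 16 inputs.

Yes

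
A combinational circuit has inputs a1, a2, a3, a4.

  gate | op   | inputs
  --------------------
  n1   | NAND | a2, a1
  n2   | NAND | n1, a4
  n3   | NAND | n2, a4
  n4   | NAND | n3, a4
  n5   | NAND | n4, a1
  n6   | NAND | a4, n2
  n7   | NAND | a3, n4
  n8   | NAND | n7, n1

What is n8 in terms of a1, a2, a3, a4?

n1 = a2 NAND a1
n2 = n1 NAND a4 = (a2 NAND a1) NAND a4
n3 = n2 NAND a4 = ((a2 NAND a1) NAND a4) NAND a4
n4 = n3 NAND a4 = (((a2 NAND a1) NAND a4) NAND a4) NAND a4
n7 = a3 NAND n4 = a3 NAND ((((a2 NAND a1) NAND a4) NAND a4) NAND a4)
n8 = n7 NAND n1 = (a3 NAND ((((a2 NAND a1) NAND a4) NAND a4) NAND a4)) NAND (a2 NAND a1)

(a3 NAND ((((a2 NAND a1) NAND a4) NAND a4) NAND a4)) NAND (a2 NAND a1)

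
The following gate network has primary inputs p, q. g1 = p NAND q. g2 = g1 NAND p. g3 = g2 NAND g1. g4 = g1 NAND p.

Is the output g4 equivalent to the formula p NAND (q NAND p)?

Yes

g1 = p NAND q
g4 = g1 NAND p = (p NAND q) NAND p
At p=1, q=0: circuit gives 0, formula gives 0.
At p=0, q=0: circuit gives 1, formula gives 1.
Agrees on all 4 inputs.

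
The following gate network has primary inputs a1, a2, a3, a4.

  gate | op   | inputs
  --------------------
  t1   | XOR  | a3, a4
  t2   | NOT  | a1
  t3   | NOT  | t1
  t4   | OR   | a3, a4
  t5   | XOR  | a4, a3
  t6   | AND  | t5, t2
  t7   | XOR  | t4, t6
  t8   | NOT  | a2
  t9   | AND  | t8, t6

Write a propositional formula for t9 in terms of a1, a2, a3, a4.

NOT a2 AND ((a4 XOR a3) AND NOT a1)

t2 = NOT a1
t5 = a4 XOR a3
t6 = t5 AND t2 = (a4 XOR a3) AND NOT a1
t8 = NOT a2
t9 = t8 AND t6 = NOT a2 AND ((a4 XOR a3) AND NOT a1)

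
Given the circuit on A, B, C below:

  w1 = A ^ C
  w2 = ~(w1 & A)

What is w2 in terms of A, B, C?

~((A ^ C) & A)

w1 = A ^ C
w2 = ~(w1 & A) = ~((A ^ C) & A)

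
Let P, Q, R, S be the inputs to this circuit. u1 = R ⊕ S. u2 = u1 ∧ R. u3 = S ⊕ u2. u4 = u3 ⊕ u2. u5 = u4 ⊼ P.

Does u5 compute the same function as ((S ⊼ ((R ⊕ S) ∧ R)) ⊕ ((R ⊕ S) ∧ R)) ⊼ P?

u1 = R ⊕ S
u2 = u1 ∧ R = (R ⊕ S) ∧ R
u3 = S ⊕ u2 = S ⊕ ((R ⊕ S) ∧ R)
u4 = u3 ⊕ u2 = (S ⊕ ((R ⊕ S) ∧ R)) ⊕ ((R ⊕ S) ∧ R)
u5 = u4 ⊼ P = ((S ⊕ ((R ⊕ S) ∧ R)) ⊕ ((R ⊕ S) ∧ R)) ⊼ P
At P=1, Q=0, R=0, S=0: circuit gives 1, formula gives 0.

No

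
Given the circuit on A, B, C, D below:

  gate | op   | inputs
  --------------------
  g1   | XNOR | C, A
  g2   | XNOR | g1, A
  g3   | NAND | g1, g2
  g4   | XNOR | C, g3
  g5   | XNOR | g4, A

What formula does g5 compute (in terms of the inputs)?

g1 = C XNOR A
g2 = g1 XNOR A = (C XNOR A) XNOR A
g3 = g1 NAND g2 = (C XNOR A) NAND ((C XNOR A) XNOR A)
g4 = C XNOR g3 = C XNOR ((C XNOR A) NAND ((C XNOR A) XNOR A))
g5 = g4 XNOR A = (C XNOR ((C XNOR A) NAND ((C XNOR A) XNOR A))) XNOR A

(C XNOR ((C XNOR A) NAND ((C XNOR A) XNOR A))) XNOR A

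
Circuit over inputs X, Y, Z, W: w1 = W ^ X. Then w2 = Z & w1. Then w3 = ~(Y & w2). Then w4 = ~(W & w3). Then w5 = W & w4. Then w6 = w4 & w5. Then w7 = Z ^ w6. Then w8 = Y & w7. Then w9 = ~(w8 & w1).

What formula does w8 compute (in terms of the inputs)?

w1 = W ^ X
w2 = Z & w1 = Z & (W ^ X)
w3 = ~(Y & w2) = ~(Y & (Z & (W ^ X)))
w4 = ~(W & w3) = ~(W & (~(Y & (Z & (W ^ X)))))
w5 = W & w4 = W & (~(W & (~(Y & (Z & (W ^ X))))))
w6 = w4 & w5 = (~(W & (~(Y & (Z & (W ^ X)))))) & (W & (~(W & (~(Y & (Z & (W ^ X)))))))
w7 = Z ^ w6 = Z ^ ((~(W & (~(Y & (Z & (W ^ X)))))) & (W & (~(W & (~(Y & (Z & (W ^ X))))))))
w8 = Y & w7 = Y & (Z ^ ((~(W & (~(Y & (Z & (W ^ X)))))) & (W & (~(W & (~(Y & (Z & (W ^ X)))))))))

Y & (Z ^ ((~(W & (~(Y & (Z & (W ^ X)))))) & (W & (~(W & (~(Y & (Z & (W ^ X)))))))))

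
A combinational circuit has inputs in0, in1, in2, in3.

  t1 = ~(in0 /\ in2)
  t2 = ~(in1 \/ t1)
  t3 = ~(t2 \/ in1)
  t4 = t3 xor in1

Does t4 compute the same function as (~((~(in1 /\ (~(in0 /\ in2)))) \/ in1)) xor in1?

t1 = ~(in0 /\ in2)
t2 = ~(in1 \/ t1) = ~(in1 \/ (~(in0 /\ in2)))
t3 = ~(t2 \/ in1) = ~((~(in1 \/ (~(in0 /\ in2)))) \/ in1)
t4 = t3 xor in1 = (~((~(in1 \/ (~(in0 /\ in2)))) \/ in1)) xor in1
At in0=0, in1=0, in2=0, in3=0: circuit gives 1, formula gives 0.

No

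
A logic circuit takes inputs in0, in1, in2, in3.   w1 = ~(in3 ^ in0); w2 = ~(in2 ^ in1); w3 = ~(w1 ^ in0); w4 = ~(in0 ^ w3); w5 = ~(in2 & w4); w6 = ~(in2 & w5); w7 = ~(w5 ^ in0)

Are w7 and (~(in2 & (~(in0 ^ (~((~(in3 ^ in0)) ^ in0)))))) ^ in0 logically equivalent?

w1 = ~(in3 ^ in0)
w3 = ~(w1 ^ in0) = ~((~(in3 ^ in0)) ^ in0)
w4 = ~(in0 ^ w3) = ~(in0 ^ (~((~(in3 ^ in0)) ^ in0)))
w5 = ~(in2 & w4) = ~(in2 & (~(in0 ^ (~((~(in3 ^ in0)) ^ in0)))))
w7 = ~(w5 ^ in0) = ~((~(in2 & (~(in0 ^ (~((~(in3 ^ in0)) ^ in0)))))) ^ in0)
At in0=0, in1=0, in2=0, in3=0: circuit gives 0, formula gives 1.

No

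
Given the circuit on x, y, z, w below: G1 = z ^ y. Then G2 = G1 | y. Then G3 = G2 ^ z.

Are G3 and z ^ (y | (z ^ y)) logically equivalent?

G1 = z ^ y
G2 = G1 | y = (z ^ y) | y
G3 = G2 ^ z = ((z ^ y) | y) ^ z
At x=0, y=0, z=0, w=0: circuit gives 0, formula gives 0.
At x=0, y=1, z=0, w=0: circuit gives 1, formula gives 1.
Agrees on all 16 inputs.

Yes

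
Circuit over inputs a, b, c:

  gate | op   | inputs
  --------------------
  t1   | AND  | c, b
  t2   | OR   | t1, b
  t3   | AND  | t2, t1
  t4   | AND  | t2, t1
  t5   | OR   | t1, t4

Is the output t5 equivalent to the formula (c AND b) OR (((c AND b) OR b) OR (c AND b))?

No

t1 = c AND b
t2 = t1 OR b = (c AND b) OR b
t4 = t2 AND t1 = ((c AND b) OR b) AND (c AND b)
t5 = t1 OR t4 = (c AND b) OR (((c AND b) OR b) AND (c AND b))
At a=0, b=1, c=0: circuit gives 0, formula gives 1.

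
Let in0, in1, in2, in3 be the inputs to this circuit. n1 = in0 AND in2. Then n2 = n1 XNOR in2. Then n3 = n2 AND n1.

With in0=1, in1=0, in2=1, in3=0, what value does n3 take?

n1 = 1 AND 1 = 1
n2 = 1 XNOR 1 = 1
n3 = 1 AND 1 = 1

1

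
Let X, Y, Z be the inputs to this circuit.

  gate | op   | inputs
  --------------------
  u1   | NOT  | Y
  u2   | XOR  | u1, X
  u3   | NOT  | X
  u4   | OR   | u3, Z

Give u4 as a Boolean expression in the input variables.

NOT X OR Z

u3 = NOT X
u4 = u3 OR Z = NOT X OR Z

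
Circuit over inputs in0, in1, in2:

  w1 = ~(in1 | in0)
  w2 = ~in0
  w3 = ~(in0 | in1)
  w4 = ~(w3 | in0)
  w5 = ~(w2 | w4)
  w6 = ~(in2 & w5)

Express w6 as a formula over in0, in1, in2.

w2 = ~in0
w3 = ~(in0 | in1)
w4 = ~(w3 | in0) = ~((~(in0 | in1)) | in0)
w5 = ~(w2 | w4) = ~(~in0 | (~((~(in0 | in1)) | in0)))
w6 = ~(in2 & w5) = ~(in2 & (~(~in0 | (~((~(in0 | in1)) | in0)))))

~(in2 & (~(~in0 | (~((~(in0 | in1)) | in0)))))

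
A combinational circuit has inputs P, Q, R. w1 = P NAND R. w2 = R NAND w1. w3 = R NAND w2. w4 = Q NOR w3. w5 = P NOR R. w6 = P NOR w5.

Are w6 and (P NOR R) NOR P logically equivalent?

Yes

w5 = P NOR R
w6 = P NOR w5 = P NOR (P NOR R)
At P=0, Q=0, R=0: circuit gives 0, formula gives 0.
At P=0, Q=0, R=1: circuit gives 1, formula gives 1.
Agrees on all 8 inputs.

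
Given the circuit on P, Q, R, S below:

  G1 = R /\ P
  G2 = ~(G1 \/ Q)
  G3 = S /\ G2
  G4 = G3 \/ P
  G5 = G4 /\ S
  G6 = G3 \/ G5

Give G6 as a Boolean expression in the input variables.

(S /\ (~((R /\ P) \/ Q))) \/ (((S /\ (~((R /\ P) \/ Q))) \/ P) /\ S)

G1 = R /\ P
G2 = ~(G1 \/ Q) = ~((R /\ P) \/ Q)
G3 = S /\ G2 = S /\ (~((R /\ P) \/ Q))
G4 = G3 \/ P = (S /\ (~((R /\ P) \/ Q))) \/ P
G5 = G4 /\ S = ((S /\ (~((R /\ P) \/ Q))) \/ P) /\ S
G6 = G3 \/ G5 = (S /\ (~((R /\ P) \/ Q))) \/ (((S /\ (~((R /\ P) \/ Q))) \/ P) /\ S)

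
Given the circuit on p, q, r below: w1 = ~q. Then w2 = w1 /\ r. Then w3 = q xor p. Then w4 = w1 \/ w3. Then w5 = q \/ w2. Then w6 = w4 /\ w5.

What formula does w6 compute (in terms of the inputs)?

w1 = ~q
w2 = w1 /\ r = ~q /\ r
w3 = q xor p
w4 = w1 \/ w3 = ~q \/ (q xor p)
w5 = q \/ w2 = q \/ (~q /\ r)
w6 = w4 /\ w5 = (~q \/ (q xor p)) /\ (q \/ (~q /\ r))

(~q \/ (q xor p)) /\ (q \/ (~q /\ r))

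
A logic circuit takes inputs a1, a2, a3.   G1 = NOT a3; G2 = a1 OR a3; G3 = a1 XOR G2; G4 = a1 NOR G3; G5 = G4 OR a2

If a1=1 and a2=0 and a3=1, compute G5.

0

G2 = 1 OR 1 = 1
G3 = 1 XOR 1 = 0
G4 = 1 NOR 0 = 0
G5 = 0 OR 0 = 0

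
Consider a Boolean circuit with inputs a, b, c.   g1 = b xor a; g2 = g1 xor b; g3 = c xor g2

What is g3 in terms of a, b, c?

g1 = b xor a
g2 = g1 xor b = (b xor a) xor b
g3 = c xor g2 = c xor ((b xor a) xor b)

c xor ((b xor a) xor b)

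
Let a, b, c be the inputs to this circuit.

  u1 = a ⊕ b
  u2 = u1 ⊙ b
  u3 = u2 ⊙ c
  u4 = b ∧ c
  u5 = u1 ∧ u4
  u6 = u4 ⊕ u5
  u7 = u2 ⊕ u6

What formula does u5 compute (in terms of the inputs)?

(a ⊕ b) ∧ (b ∧ c)

u1 = a ⊕ b
u4 = b ∧ c
u5 = u1 ∧ u4 = (a ⊕ b) ∧ (b ∧ c)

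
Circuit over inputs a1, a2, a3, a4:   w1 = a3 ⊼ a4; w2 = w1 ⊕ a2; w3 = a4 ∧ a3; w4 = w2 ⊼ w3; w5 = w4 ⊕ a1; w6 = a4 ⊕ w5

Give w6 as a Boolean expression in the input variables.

w1 = a3 ⊼ a4
w2 = w1 ⊕ a2 = (a3 ⊼ a4) ⊕ a2
w3 = a4 ∧ a3
w4 = w2 ⊼ w3 = ((a3 ⊼ a4) ⊕ a2) ⊼ (a4 ∧ a3)
w5 = w4 ⊕ a1 = (((a3 ⊼ a4) ⊕ a2) ⊼ (a4 ∧ a3)) ⊕ a1
w6 = a4 ⊕ w5 = a4 ⊕ ((((a3 ⊼ a4) ⊕ a2) ⊼ (a4 ∧ a3)) ⊕ a1)

a4 ⊕ ((((a3 ⊼ a4) ⊕ a2) ⊼ (a4 ∧ a3)) ⊕ a1)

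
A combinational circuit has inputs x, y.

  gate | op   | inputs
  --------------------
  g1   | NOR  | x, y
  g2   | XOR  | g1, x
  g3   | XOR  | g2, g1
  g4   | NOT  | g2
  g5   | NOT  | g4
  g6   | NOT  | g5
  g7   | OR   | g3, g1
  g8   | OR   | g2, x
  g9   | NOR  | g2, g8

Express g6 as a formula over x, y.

g1 = x NOR y
g2 = g1 XOR x = (x NOR y) XOR x
g4 = NOT g2 = NOT ((x NOR y) XOR x)
g5 = NOT g4 = NOT NOT ((x NOR y) XOR x)
g6 = NOT g5 = NOT NOT NOT ((x NOR y) XOR x)

NOT NOT NOT ((x NOR y) XOR x)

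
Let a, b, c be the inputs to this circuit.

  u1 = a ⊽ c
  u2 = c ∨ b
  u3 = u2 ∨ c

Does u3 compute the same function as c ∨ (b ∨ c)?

u2 = c ∨ b
u3 = u2 ∨ c = (c ∨ b) ∨ c
At a=0, b=0, c=0: circuit gives 0, formula gives 0.
At a=0, b=0, c=1: circuit gives 1, formula gives 1.
Agrees on all 8 inputs.

Yes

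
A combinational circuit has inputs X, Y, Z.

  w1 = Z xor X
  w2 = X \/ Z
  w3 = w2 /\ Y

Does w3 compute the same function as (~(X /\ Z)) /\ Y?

No

w2 = X \/ Z
w3 = w2 /\ Y = (X \/ Z) /\ Y
At X=0, Y=1, Z=0: circuit gives 0, formula gives 1.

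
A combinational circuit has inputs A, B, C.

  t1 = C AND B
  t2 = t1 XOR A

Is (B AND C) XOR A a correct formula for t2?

t1 = C AND B
t2 = t1 XOR A = (C AND B) XOR A
At A=0, B=0, C=0: circuit gives 0, formula gives 0.
At A=0, B=1, C=1: circuit gives 1, formula gives 1.
Agrees on all 8 inputs.

Yes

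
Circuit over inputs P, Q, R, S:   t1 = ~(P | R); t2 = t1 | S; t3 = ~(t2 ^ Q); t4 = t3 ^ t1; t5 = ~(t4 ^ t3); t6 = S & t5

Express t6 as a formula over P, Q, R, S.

S & (~(((~(((~(P | R)) | S) ^ Q)) ^ (~(P | R))) ^ (~(((~(P | R)) | S) ^ Q))))

t1 = ~(P | R)
t2 = t1 | S = (~(P | R)) | S
t3 = ~(t2 ^ Q) = ~(((~(P | R)) | S) ^ Q)
t4 = t3 ^ t1 = (~(((~(P | R)) | S) ^ Q)) ^ (~(P | R))
t5 = ~(t4 ^ t3) = ~(((~(((~(P | R)) | S) ^ Q)) ^ (~(P | R))) ^ (~(((~(P | R)) | S) ^ Q)))
t6 = S & t5 = S & (~(((~(((~(P | R)) | S) ^ Q)) ^ (~(P | R))) ^ (~(((~(P | R)) | S) ^ Q))))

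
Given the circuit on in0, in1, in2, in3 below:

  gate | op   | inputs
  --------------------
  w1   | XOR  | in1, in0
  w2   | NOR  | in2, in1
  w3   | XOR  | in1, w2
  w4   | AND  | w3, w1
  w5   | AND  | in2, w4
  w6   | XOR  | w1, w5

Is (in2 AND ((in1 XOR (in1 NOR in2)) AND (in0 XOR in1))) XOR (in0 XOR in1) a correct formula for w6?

w1 = in1 XOR in0
w2 = in2 NOR in1
w3 = in1 XOR w2 = in1 XOR (in2 NOR in1)
w4 = w3 AND w1 = (in1 XOR (in2 NOR in1)) AND (in1 XOR in0)
w5 = in2 AND w4 = in2 AND ((in1 XOR (in2 NOR in1)) AND (in1 XOR in0))
w6 = w1 XOR w5 = (in1 XOR in0) XOR (in2 AND ((in1 XOR (in2 NOR in1)) AND (in1 XOR in0)))
At in0=0, in1=0, in2=0, in3=0: circuit gives 0, formula gives 0.
At in0=0, in1=1, in2=0, in3=0: circuit gives 1, formula gives 1.
Agrees on all 16 inputs.

Yes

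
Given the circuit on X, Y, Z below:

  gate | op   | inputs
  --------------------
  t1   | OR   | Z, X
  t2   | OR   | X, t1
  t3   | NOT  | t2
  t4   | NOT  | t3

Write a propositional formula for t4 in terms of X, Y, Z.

NOT NOT (X OR (Z OR X))

t1 = Z OR X
t2 = X OR t1 = X OR (Z OR X)
t3 = NOT t2 = NOT (X OR (Z OR X))
t4 = NOT t3 = NOT NOT (X OR (Z OR X))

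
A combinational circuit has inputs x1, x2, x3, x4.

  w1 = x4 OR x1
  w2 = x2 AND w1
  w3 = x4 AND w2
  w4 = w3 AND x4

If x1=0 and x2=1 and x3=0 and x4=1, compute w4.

w1 = 1 OR 0 = 1
w2 = 1 AND 1 = 1
w3 = 1 AND 1 = 1
w4 = 1 AND 1 = 1

1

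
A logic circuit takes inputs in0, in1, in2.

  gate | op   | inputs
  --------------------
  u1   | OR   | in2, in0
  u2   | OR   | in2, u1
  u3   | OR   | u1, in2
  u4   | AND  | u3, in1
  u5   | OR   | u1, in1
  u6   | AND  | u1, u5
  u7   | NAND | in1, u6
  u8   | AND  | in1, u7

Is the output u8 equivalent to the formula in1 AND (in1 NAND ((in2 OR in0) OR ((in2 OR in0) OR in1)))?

u1 = in2 OR in0
u5 = u1 OR in1 = (in2 OR in0) OR in1
u6 = u1 AND u5 = (in2 OR in0) AND ((in2 OR in0) OR in1)
u7 = in1 NAND u6 = in1 NAND ((in2 OR in0) AND ((in2 OR in0) OR in1))
u8 = in1 AND u7 = in1 AND (in1 NAND ((in2 OR in0) AND ((in2 OR in0) OR in1)))
At in0=0, in1=1, in2=0: circuit gives 1, formula gives 0.

No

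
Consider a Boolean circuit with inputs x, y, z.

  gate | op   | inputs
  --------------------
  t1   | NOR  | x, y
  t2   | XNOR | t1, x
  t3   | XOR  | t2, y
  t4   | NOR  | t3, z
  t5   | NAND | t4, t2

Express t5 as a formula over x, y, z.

((((x NOR y) XNOR x) XOR y) NOR z) NAND ((x NOR y) XNOR x)

t1 = x NOR y
t2 = t1 XNOR x = (x NOR y) XNOR x
t3 = t2 XOR y = ((x NOR y) XNOR x) XOR y
t4 = t3 NOR z = (((x NOR y) XNOR x) XOR y) NOR z
t5 = t4 NAND t2 = ((((x NOR y) XNOR x) XOR y) NOR z) NAND ((x NOR y) XNOR x)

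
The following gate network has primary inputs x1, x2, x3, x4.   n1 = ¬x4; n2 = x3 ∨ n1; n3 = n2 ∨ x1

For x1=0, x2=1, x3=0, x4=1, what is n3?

n1 = ¬1 = 0
n2 = 0 ∨ 0 = 0
n3 = 0 ∨ 0 = 0

0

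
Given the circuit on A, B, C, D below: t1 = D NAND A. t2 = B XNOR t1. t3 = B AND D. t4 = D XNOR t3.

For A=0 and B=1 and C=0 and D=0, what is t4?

1

t3 = 1 AND 0 = 0
t4 = 0 XNOR 0 = 1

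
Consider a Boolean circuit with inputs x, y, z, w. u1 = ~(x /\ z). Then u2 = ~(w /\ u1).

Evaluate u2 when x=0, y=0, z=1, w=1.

0

u1 = ~(0 /\ 1) = 1
u2 = ~(1 /\ 1) = 0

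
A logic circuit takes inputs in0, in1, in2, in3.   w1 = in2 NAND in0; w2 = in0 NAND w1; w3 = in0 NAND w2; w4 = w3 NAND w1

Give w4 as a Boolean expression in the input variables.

(in0 NAND (in0 NAND (in2 NAND in0))) NAND (in2 NAND in0)

w1 = in2 NAND in0
w2 = in0 NAND w1 = in0 NAND (in2 NAND in0)
w3 = in0 NAND w2 = in0 NAND (in0 NAND (in2 NAND in0))
w4 = w3 NAND w1 = (in0 NAND (in0 NAND (in2 NAND in0))) NAND (in2 NAND in0)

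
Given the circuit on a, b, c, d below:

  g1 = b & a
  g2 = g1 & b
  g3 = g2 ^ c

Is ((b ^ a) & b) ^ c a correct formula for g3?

No

g1 = b & a
g2 = g1 & b = (b & a) & b
g3 = g2 ^ c = ((b & a) & b) ^ c
At a=0, b=1, c=0, d=0: circuit gives 0, formula gives 1.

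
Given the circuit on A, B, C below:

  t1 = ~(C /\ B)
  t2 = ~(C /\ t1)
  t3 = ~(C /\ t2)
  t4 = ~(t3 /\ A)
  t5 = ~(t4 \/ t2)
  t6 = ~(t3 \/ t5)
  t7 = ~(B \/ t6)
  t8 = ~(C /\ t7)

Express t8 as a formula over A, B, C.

~(C /\ (~(B \/ (~((~(C /\ (~(C /\ (~(C /\ B)))))) \/ (~((~((~(C /\ (~(C /\ (~(C /\ B)))))) /\ A)) \/ (~(C /\ (~(C /\ B)))))))))))

t1 = ~(C /\ B)
t2 = ~(C /\ t1) = ~(C /\ (~(C /\ B)))
t3 = ~(C /\ t2) = ~(C /\ (~(C /\ (~(C /\ B)))))
t4 = ~(t3 /\ A) = ~((~(C /\ (~(C /\ (~(C /\ B)))))) /\ A)
t5 = ~(t4 \/ t2) = ~((~((~(C /\ (~(C /\ (~(C /\ B)))))) /\ A)) \/ (~(C /\ (~(C /\ B)))))
t6 = ~(t3 \/ t5) = ~((~(C /\ (~(C /\ (~(C /\ B)))))) \/ (~((~((~(C /\ (~(C /\ (~(C /\ B)))))) /\ A)) \/ (~(C /\ (~(C /\ B)))))))
t7 = ~(B \/ t6) = ~(B \/ (~((~(C /\ (~(C /\ (~(C /\ B)))))) \/ (~((~((~(C /\ (~(C /\ (~(C /\ B)))))) /\ A)) \/ (~(C /\ (~(C /\ B)))))))))
t8 = ~(C /\ t7) = ~(C /\ (~(B \/ (~((~(C /\ (~(C /\ (~(C /\ B)))))) \/ (~((~((~(C /\ (~(C /\ (~(C /\ B)))))) /\ A)) \/ (~(C /\ (~(C /\ B)))))))))))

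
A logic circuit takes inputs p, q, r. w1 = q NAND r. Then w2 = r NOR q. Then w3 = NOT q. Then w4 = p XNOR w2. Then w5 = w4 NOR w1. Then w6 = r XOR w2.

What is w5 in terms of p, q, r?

w1 = q NAND r
w2 = r NOR q
w4 = p XNOR w2 = p XNOR (r NOR q)
w5 = w4 NOR w1 = (p XNOR (r NOR q)) NOR (q NAND r)

(p XNOR (r NOR q)) NOR (q NAND r)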